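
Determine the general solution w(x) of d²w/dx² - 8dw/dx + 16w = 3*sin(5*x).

w = -27*sin(5*x)/1681 + 120*cos(5*x)/1681 + C1*exp(4*x) + C2*x*exp(4*x)

Characteristic equation r² - 8r + 16 = 0 has discriminant (-8)² - 4·(16) = 0, so r = 4 is a repeated root.
Hence w_h = (C1 + C2*x)*exp(4*x).
Try w_p = A*cos(5*x) + B*sin(5*x). Substituting and equating the coefficients of cos(5x) and sin(5x) gives A = 120/1681, B = -27/1681, so w_p = -27*sin(5*x)/1681 + 120*cos(5*x)/1681.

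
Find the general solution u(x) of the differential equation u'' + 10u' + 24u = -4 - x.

Characteristic equation r² + 10r + 24 = 0 factors as (r + 6)(r + 4) = 0, so r = -6, -4.
Hence u_h = C1*exp(-6*x) + C2*exp(-4*x).
For the particular solution try u_p = A0 + A1*x. Substituting and matching coefficients of each power of x gives A0 = -43/288, A1 = -1/24, so u_p = -43/288 - x/24.

u = -43/288 - x/24 + C1*exp(-6*x) + C2*exp(-4*x)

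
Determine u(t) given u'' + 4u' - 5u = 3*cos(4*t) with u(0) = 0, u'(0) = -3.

u = -63*cos(4*t)/697 - 8*exp(t)/17 + 23*exp(-5*t)/41 + 48*sin(4*t)/697

Characteristic equation r² + 4r - 5 = 0 factors as (r + 5)(r - 1) = 0, so r = -5, 1.
Hence u_h = C1*exp(-5*t) + C2*exp(t).
Try u_p = A*cos(4*t) + B*sin(4*t). Substituting and equating the coefficients of cos(4t) and sin(4t) gives A = -63/697, B = 48/697, so u_p = -63*cos(4*t)/697 + 48*sin(4*t)/697.
General solution: u = -63*cos(4*t)/697 + 48*sin(4*t)/697 + C1*exp(-5*t) + C2*exp(t).
Apply the initial conditions: u(0) = -63/697 + C1 + C2 = 0 and u'(0) = 192/697 + C2 - 5*C1 = -3. Solving gives C1 = 23/41, C2 = -8/17.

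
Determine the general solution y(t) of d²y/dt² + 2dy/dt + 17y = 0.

y = C1*cos(4*t)*exp(-t) + C2*exp(-t)*sin(4*t)

Characteristic equation r² + 2r + 17 = 0 has discriminant (2)² - 4·(17) = -64 < 0, so r = -1 ± 4i.
Hence y_h = C1*cos(4*t)*exp(-t) + C2*exp(-t)*sin(4*t).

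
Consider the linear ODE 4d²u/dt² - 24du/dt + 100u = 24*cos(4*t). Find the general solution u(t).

Divide through by 4: u'' - 6u' + 25u = 6*cos(4*t).
Characteristic equation r² - 6r + 25 = 0 has discriminant (-6)² - 4·(25) = -64 < 0, so r = 3 ± 4i.
Hence u_h = C1*cos(4*t)*exp(3*t) + C2*exp(3*t)*sin(4*t).
Try u_p = A*cos(4*t) + B*sin(4*t). Substituting and equating the coefficients of cos(4t) and sin(4t) gives A = 6/73, B = -16/73, so u_p = -16*sin(4*t)/73 + 6*cos(4*t)/73.

u = -16*sin(4*t)/73 + 6*cos(4*t)/73 + C1*cos(4*t)*exp(3*t) + C2*exp(3*t)*sin(4*t)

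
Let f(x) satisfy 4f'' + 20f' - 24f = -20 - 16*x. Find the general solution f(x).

Divide through by 4: f'' + 5f' - 6f = -5 - 4*x.
Characteristic equation r² + 5r - 6 = 0 factors as (r - 1)(r + 6) = 0, so r = 1, -6.
Hence f_h = C1*exp(x) + C2*exp(-6*x).
For the particular solution try f_p = A0 + A1*x. Substituting and matching coefficients of each power of x gives A0 = 25/18, A1 = 2/3, so f_p = 25/18 + 2*x/3.

f = 25/18 + 2*x/3 + C1*exp(x) + C2*exp(-6*x)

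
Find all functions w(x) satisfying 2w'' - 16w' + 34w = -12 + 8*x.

w = -70/289 + 4*x/17 + C1*cos(x)*exp(4*x) + C2*exp(4*x)*sin(x)

Divide through by 2: w'' - 8w' + 17w = -6 + 4*x.
Characteristic equation r² - 8r + 17 = 0 has discriminant (-8)² - 4·(17) = -4 < 0, so r = 4 ± i.
Hence w_h = C1*cos(x)*exp(4*x) + C2*exp(4*x)*sin(x).
For the particular solution try w_p = A0 + A1*x. Substituting and matching coefficients of each power of x gives A0 = -70/289, A1 = 4/17, so w_p = -70/289 + 4*x/17.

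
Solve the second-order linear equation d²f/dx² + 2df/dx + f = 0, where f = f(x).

Characteristic equation r² + 2r + 1 = 0 has discriminant (2)² - 4·(1) = 0, so r = -1 is a repeated root.
Hence f_h = (C1 + C2*x)*exp(-x).

f = C1*exp(-x) + C2*x*exp(-x)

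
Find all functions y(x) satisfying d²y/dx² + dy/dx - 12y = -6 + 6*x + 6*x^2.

Characteristic equation r² + r - 12 = 0 factors as (r - 3)(r + 4) = 0, so r = 3, -4.
Hence y_h = C1*exp(3*x) + C2*exp(-4*x).
For the particular solution try y_p = A0 + A1*x + A2*x^2. Substituting and matching coefficients of each power of x gives A0 = 53/144, A1 = -7/12, A2 = -1/2, so y_p = 53/144 - 7*x/12 - x^2/2.

y = 53/144 - 7*x/12 - x**2/2 + C1*exp(3*x) + C2*exp(-4*x)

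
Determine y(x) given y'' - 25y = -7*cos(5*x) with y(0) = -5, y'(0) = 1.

Characteristic equation r² - 25 = 0 factors as (r + 5)(r - 5) = 0, so r = -5, 5.
Hence y_h = C1*exp(-5*x) + C2*exp(5*x).
Try y_p = A*cos(5*x) + B*sin(5*x). Substituting and equating the coefficients of cos(5x) and sin(5x) gives A = 7/50, B = 0, so y_p = 7*cos(5*x)/50.
General solution: y = 7*cos(5*x)/50 + C1*exp(-5*x) + C2*exp(5*x).
Apply the initial conditions: y(0) = 7/50 + C1 + C2 = -5 and y'(0) = -5*C1 + 5*C2 = 1. Solving gives C1 = -267/100, C2 = -247/100.

y = -267*exp(-5*x)/100 - 247*exp(5*x)/100 + 7*cos(5*x)/50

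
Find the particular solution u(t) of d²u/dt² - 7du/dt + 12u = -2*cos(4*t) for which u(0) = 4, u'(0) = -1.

Characteristic equation r² - 7r + 12 = 0 factors as (r - 3)(r - 4) = 0, so r = 3, 4.
Hence u_h = C1*exp(3*t) + C2*exp(4*t).
Try u_p = A*cos(4*t) + B*sin(4*t). Substituting and equating the coefficients of cos(4t) and sin(4t) gives A = 1/100, B = 7/100, so u_p = cos(4*t)/100 + 7*sin(4*t)/100.
General solution: u = cos(4*t)/100 + 7*sin(4*t)/100 + C1*exp(3*t) + C2*exp(4*t).
Apply the initial conditions: u(0) = 1/100 + C1 + C2 = 4 and u'(0) = 7/25 + 3*C1 + 4*C2 = -1. Solving gives C1 = 431/25, C2 = -53/4.

u = -53*exp(4*t)/4 + cos(4*t)/100 + 7*sin(4*t)/100 + 431*exp(3*t)/25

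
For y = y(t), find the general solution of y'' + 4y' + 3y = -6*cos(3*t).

y = -2*sin(3*t)/5 + cos(3*t)/5 + C1*exp(-t) + C2*exp(-3*t)

Characteristic equation r² + 4r + 3 = 0 factors as (r + 1)(r + 3) = 0, so r = -1, -3.
Hence y_h = C1*exp(-t) + C2*exp(-3*t).
Try y_p = A*cos(3*t) + B*sin(3*t). Substituting and equating the coefficients of cos(3t) and sin(3t) gives A = 1/5, B = -2/5, so y_p = -2*sin(3*t)/5 + cos(3*t)/5.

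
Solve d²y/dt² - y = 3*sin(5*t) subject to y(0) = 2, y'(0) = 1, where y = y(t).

Characteristic equation r² - 1 = 0 factors as (r + 1)(r - 1) = 0, so r = -1, 1.
Hence y_h = C1*exp(-t) + C2*exp(t).
Try y_p = A*cos(5*t) + B*sin(5*t). Substituting and equating the coefficients of cos(5t) and sin(5t) gives A = 0, B = -3/26, so y_p = -3*sin(5*t)/26.
General solution: y = -3*sin(5*t)/26 + C1*exp(-t) + C2*exp(t).
Apply the initial conditions: y(0) = C1 + C2 = 2 and y'(0) = -15/26 + C2 - C1 = 1. Solving gives C1 = 11/52, C2 = 93/52.

y = -3*sin(5*t)/26 + 11*exp(-t)/52 + 93*exp(t)/52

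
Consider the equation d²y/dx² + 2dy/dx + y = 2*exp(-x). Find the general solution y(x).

Characteristic equation r² + 2r + 1 = 0 has discriminant (2)² - 4·(1) = 0, so r = -1 is a repeated root.
Hence y_h = (C1 + C2*x)*exp(-x).
Since exp(-x) solves the homogeneous equation (r = -1 is a root of multiplicity 2), multiply the trial by x^2. Try y_p = A*x^2*exp(-x). Substituting into the equation and dividing by exp(-x) gives A = 1, so y_p = x^2*exp(-x).

y = C1*exp(-x) + x**2*exp(-x) + C2*x*exp(-x)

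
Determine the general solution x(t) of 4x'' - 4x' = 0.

x = C2 + C1*exp(t)

Divide through by 4: x'' - x' = 0.
Characteristic equation r² - r = 0 factors as (r - 1)r = 0, so r = 1, 0.
Hence x_h = C1*exp(t) + C2.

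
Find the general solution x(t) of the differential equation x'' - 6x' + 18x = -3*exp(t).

x = -3*exp(t)/13 + C1*cos(3*t)*exp(3*t) + C2*exp(3*t)*sin(3*t)

Characteristic equation r² - 6r + 18 = 0 has discriminant (-6)² - 4·(18) = -36 < 0, so r = 3 ± 3i.
Hence x_h = C1*cos(3*t)*exp(3*t) + C2*exp(3*t)*sin(3*t).
Try x_p = A*exp(t). Substituting into the equation and dividing by exp(t) gives A = -3/13, so x_p = -3*exp(t)/13.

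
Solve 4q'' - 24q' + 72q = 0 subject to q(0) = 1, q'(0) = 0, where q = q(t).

Divide through by 4: q'' - 6q' + 18q = 0.
Characteristic equation r² - 6r + 18 = 0 has discriminant (-6)² - 4·(18) = -36 < 0, so r = 3 ± 3i.
Hence q_h = C1*cos(3*t)*exp(3*t) + C2*exp(3*t)*sin(3*t).
Apply the initial conditions: q(0) = C1 = 1 and q'(0) = 3*C1 + 3*C2 = 0. Solving gives C1 = 1, C2 = -1.

q = cos(3*t)*exp(3*t) - exp(3*t)*sin(3*t)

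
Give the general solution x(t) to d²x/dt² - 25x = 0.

x = C1*exp(5*t) + C2*exp(-5*t)

Characteristic equation r² - 25 = 0 factors as (r - 5)(r + 5) = 0, so r = 5, -5.
Hence x_h = C1*exp(5*t) + C2*exp(-5*t).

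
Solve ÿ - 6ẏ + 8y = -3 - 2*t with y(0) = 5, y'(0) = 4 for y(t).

Characteristic equation r² - 6r + 8 = 0 factors as (r - 2)(r - 4) = 0, so r = 2, 4.
Hence y_h = C1*exp(2*t) + C2*exp(4*t).
For the particular solution try y_p = A0 + A1*t. Substituting and matching coefficients of each power of t gives A0 = -9/16, A1 = -1/4, so y_p = -9/16 - t/4.
General solution: y = -9/16 - t/4 + C1*exp(2*t) + C2*exp(4*t).
Apply the initial conditions: y(0) = -9/16 + C1 + C2 = 5 and y'(0) = -1/4 + 2*C1 + 4*C2 = 4. Solving gives C1 = 9, C2 = -55/16.

y = -9/16 + 9*exp(2*t) - 55*exp(4*t)/16 - t/4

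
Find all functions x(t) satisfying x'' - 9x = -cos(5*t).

x = cos(5*t)/34 + C1*exp(3*t) + C2*exp(-3*t)

Characteristic equation r² - 9 = 0 factors as (r - 3)(r + 3) = 0, so r = 3, -3.
Hence x_h = C1*exp(3*t) + C2*exp(-3*t).
Try x_p = A*cos(5*t) + B*sin(5*t). Substituting and equating the coefficients of cos(5t) and sin(5t) gives A = 1/34, B = 0, so x_p = cos(5*t)/34.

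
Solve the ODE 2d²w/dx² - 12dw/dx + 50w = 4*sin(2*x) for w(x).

Divide through by 2: w'' - 6w' + 25w = 2*sin(2*x).
Characteristic equation r² - 6r + 25 = 0 has discriminant (-6)² - 4·(25) = -64 < 0, so r = 3 ± 4i.
Hence w_h = C1*cos(4*x)*exp(3*x) + C2*exp(3*x)*sin(4*x).
Try w_p = A*cos(2*x) + B*sin(2*x). Substituting and equating the coefficients of cos(2x) and sin(2x) gives A = 8/195, B = 14/195, so w_p = 8*cos(2*x)/195 + 14*sin(2*x)/195.

w = 8*cos(2*x)/195 + 14*sin(2*x)/195 + C1*cos(4*x)*exp(3*x) + C2*exp(3*x)*sin(4*x)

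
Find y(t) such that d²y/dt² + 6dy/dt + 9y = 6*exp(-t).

y = 3*exp(-t)/2 + C1*exp(-3*t) + C2*t*exp(-3*t)

Characteristic equation r² + 6r + 9 = 0 has discriminant (6)² - 4·(9) = 0, so r = -3 is a repeated root.
Hence y_h = (C1 + C2*t)*exp(-3*t).
Try y_p = A*exp(-t). Substituting into the equation and dividing by exp(-t) gives A = 3/2, so y_p = 3*exp(-t)/2.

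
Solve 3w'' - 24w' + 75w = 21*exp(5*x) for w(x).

Divide through by 3: w'' - 8w' + 25w = 7*exp(5*x).
Characteristic equation r² - 8r + 25 = 0 has discriminant (-8)² - 4·(25) = -36 < 0, so r = 4 ± 3i.
Hence w_h = C1*cos(3*x)*exp(4*x) + C2*exp(4*x)*sin(3*x).
Try w_p = A*exp(5*x). Substituting into the equation and dividing by exp(5*x) gives A = 7/10, so w_p = 7*exp(5*x)/10.

w = 7*exp(5*x)/10 + C1*cos(3*x)*exp(4*x) + C2*exp(4*x)*sin(3*x)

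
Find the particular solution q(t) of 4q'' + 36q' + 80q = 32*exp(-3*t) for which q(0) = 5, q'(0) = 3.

Divide through by 4: q'' + 9q' + 20q = 8*exp(-3*t).
Characteristic equation r² + 9r + 20 = 0 factors as (r + 5)(r + 4) = 0, so r = -5, -4.
Hence q_h = C1*exp(-5*t) + C2*exp(-4*t).
Try q_p = A*exp(-3*t). Substituting into the equation and dividing by exp(-3*t) gives A = 4, so q_p = 4*exp(-3*t).
General solution: q = 4*exp(-3*t) + C1*exp(-5*t) + C2*exp(-4*t).
Apply the initial conditions: q(0) = 4 + C1 + C2 = 5 and q'(0) = -12 - 5*C1 - 4*C2 = 3. Solving gives C1 = -19, C2 = 20.

q = -19*exp(-5*t) + 4*exp(-3*t) + 20*exp(-4*t)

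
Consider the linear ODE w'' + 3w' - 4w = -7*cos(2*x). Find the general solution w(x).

w = -21*sin(2*x)/50 + 14*cos(2*x)/25 + C1*exp(x) + C2*exp(-4*x)

Characteristic equation r² + 3r - 4 = 0 factors as (r - 1)(r + 4) = 0, so r = 1, -4.
Hence w_h = C1*exp(x) + C2*exp(-4*x).
Try w_p = A*cos(2*x) + B*sin(2*x). Substituting and equating the coefficients of cos(2x) and sin(2x) gives A = 14/25, B = -21/50, so w_p = -21*sin(2*x)/50 + 14*cos(2*x)/25.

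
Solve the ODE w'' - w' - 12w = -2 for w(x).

w = 1/6 + C1*exp(4*x) + C2*exp(-3*x)

Characteristic equation r² - r - 12 = 0 factors as (r - 4)(r + 3) = 0, so r = 4, -3.
Hence w_h = C1*exp(4*x) + C2*exp(-3*x).
For the particular solution try w_p = A0. Substituting and matching coefficients of each power of x gives A0 = 1/6, so w_p = 1/6.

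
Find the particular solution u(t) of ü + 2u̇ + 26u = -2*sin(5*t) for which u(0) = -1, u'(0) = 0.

Characteristic equation r² + 2r + 26 = 0 has discriminant (2)² - 4·(26) = -100 < 0, so r = -1 ± 5i.
Hence u_h = C1*cos(5*t)*exp(-t) + C2*exp(-t)*sin(5*t).
Try u_p = A*cos(5*t) + B*sin(5*t). Substituting and equating the coefficients of cos(5t) and sin(5t) gives A = 20/101, B = -2/101, so u_p = -2*sin(5*t)/101 + 20*cos(5*t)/101.
General solution: u = -2*sin(5*t)/101 + 20*cos(5*t)/101 + C1*cos(5*t)*exp(-t) + C2*exp(-t)*sin(5*t).
Apply the initial conditions: u(0) = 20/101 + C1 = -1 and u'(0) = -10/101 - C1 + 5*C2 = 0. Solving gives C1 = -121/101, C2 = -111/505.

u = -2*sin(5*t)/101 + 20*cos(5*t)/101 - 121*cos(5*t)*exp(-t)/101 - 111*exp(-t)*sin(5*t)/505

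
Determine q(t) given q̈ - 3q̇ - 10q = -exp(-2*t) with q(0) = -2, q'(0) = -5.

Characteristic equation r² - 3r - 10 = 0 factors as (r - 5)(r + 2) = 0, so r = 5, -2.
Hence q_h = C1*exp(5*t) + C2*exp(-2*t).
Since exp(-2*t) solves the homogeneous equation (r = -2 is a root of multiplicity 1), multiply the trial by t. Try q_p = A*t*exp(-2*t). Substituting into the equation and dividing by exp(-2*t) gives A = 1/7, so q_p = t*exp(-2*t)/7.
General solution: q = C1*exp(5*t) + C2*exp(-2*t) + t*exp(-2*t)/7.
Apply the initial conditions: q(0) = C1 + C2 = -2 and q'(0) = 1/7 - 2*C2 + 5*C1 = -5. Solving gives C1 = -64/49, C2 = -34/49.

q = -64*exp(5*t)/49 - 34*exp(-2*t)/49 + t*exp(-2*t)/7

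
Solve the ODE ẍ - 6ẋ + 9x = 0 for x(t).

Characteristic equation r² - 6r + 9 = 0 has discriminant (-6)² - 4·(9) = 0, so r = 3 is a repeated root.
Hence x_h = (C1 + C2*t)*exp(3*t).

x = C1*exp(3*t) + C2*t*exp(3*t)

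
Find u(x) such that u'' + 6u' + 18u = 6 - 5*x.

u = 23/54 - 5*x/18 + C1*cos(3*x)*exp(-3*x) + C2*exp(-3*x)*sin(3*x)

Characteristic equation r² + 6r + 18 = 0 has discriminant (6)² - 4·(18) = -36 < 0, so r = -3 ± 3i.
Hence u_h = C1*cos(3*x)*exp(-3*x) + C2*exp(-3*x)*sin(3*x).
For the particular solution try u_p = A0 + A1*x. Substituting and matching coefficients of each power of x gives A0 = 23/54, A1 = -5/18, so u_p = 23/54 - 5*x/18.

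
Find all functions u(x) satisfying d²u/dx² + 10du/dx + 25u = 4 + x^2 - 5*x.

Characteristic equation r² + 10r + 25 = 0 has discriminant (10)² - 4·(25) = 0, so r = -5 is a repeated root.
Hence u_h = (C1 + C2*x)*exp(-5*x).
For the particular solution try u_p = A0 + A1*x + A2*x^2. Substituting and matching coefficients of each power of x gives A0 = 156/625, A1 = -29/125, A2 = 1/25, so u_p = 156/625 - 29*x/125 + x^2/25.

u = 156/625 - 29*x/125 + x**2/25 + C1*exp(-5*x) + C2*x*exp(-5*x)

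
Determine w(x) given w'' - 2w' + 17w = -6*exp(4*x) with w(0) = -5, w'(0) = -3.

w = -6*exp(4*x)/25 - 119*cos(4*x)*exp(x)/25 + 17*exp(x)*sin(4*x)/25

Characteristic equation r² - 2r + 17 = 0 has discriminant (-2)² - 4·(17) = -64 < 0, so r = 1 ± 4i.
Hence w_h = C1*cos(4*x)*exp(x) + C2*exp(x)*sin(4*x).
Try w_p = A*exp(4*x). Substituting into the equation and dividing by exp(4*x) gives A = -6/25, so w_p = -6*exp(4*x)/25.
General solution: w = -6*exp(4*x)/25 + C1*cos(4*x)*exp(x) + C2*exp(x)*sin(4*x).
Apply the initial conditions: w(0) = -6/25 + C1 = -5 and w'(0) = -24/25 + C1 + 4*C2 = -3. Solving gives C1 = -119/25, C2 = 17/25.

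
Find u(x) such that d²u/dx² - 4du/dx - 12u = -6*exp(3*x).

Characteristic equation r² - 4r - 12 = 0 factors as (r - 6)(r + 2) = 0, so r = 6, -2.
Hence u_h = C1*exp(6*x) + C2*exp(-2*x).
Try u_p = A*exp(3*x). Substituting into the equation and dividing by exp(3*x) gives A = 2/5, so u_p = 2*exp(3*x)/5.

u = 2*exp(3*x)/5 + C1*exp(6*x) + C2*exp(-2*x)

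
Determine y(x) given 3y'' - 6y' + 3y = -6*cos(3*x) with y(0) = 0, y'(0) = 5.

y = -4*exp(x)/25 + 3*sin(3*x)/25 + 4*cos(3*x)/25 + 24*x*exp(x)/5

Divide through by 3: y'' - 2y' + y = -2*cos(3*x).
Characteristic equation r² - 2r + 1 = 0 has discriminant (-2)² - 4·(1) = 0, so r = 1 is a repeated root.
Hence y_h = (C1 + C2*x)*exp(x).
Try y_p = A*cos(3*x) + B*sin(3*x). Substituting and equating the coefficients of cos(3x) and sin(3x) gives A = 4/25, B = 3/25, so y_p = 3*sin(3*x)/25 + 4*cos(3*x)/25.
General solution: y = 3*sin(3*x)/25 + 4*cos(3*x)/25 + C1*exp(x) + C2*x*exp(x).
Apply the initial conditions: y(0) = 4/25 + C1 = 0 and y'(0) = 9/25 + C1 + C2 = 5. Solving gives C1 = -4/25, C2 = 24/5.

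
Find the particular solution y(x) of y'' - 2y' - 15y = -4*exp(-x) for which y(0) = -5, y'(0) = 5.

Characteristic equation r² - 2r - 15 = 0 factors as (r + 3)(r - 5) = 0, so r = -3, 5.
Hence y_h = C1*exp(-3*x) + C2*exp(5*x).
Try y_p = A*exp(-x). Substituting into the equation and dividing by exp(-x) gives A = 1/3, so y_p = exp(-x)/3.
General solution: y = exp(-x)/3 + C1*exp(-3*x) + C2*exp(5*x).
Apply the initial conditions: y(0) = 1/3 + C1 + C2 = -5 and y'(0) = -1/3 - 3*C1 + 5*C2 = 5. Solving gives C1 = -4, C2 = -4/3.

y = -4*exp(-3*x) - 4*exp(5*x)/3 + exp(-x)/3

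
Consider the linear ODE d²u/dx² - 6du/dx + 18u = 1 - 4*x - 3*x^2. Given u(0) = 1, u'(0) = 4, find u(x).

u = -1/27 - x/3 - x**2/6 + 11*exp(3*x)*sin(3*x)/27 + 28*cos(3*x)*exp(3*x)/27

Characteristic equation r² - 6r + 18 = 0 has discriminant (-6)² - 4·(18) = -36 < 0, so r = 3 ± 3i.
Hence u_h = C1*cos(3*x)*exp(3*x) + C2*exp(3*x)*sin(3*x).
For the particular solution try u_p = A0 + A1*x + A2*x^2. Substituting and matching coefficients of each power of x gives A0 = -1/27, A1 = -1/3, A2 = -1/6, so u_p = -1/27 - x/3 - x^2/6.
General solution: u = -1/27 - x/3 - x^2/6 + C1*cos(3*x)*exp(3*x) + C2*exp(3*x)*sin(3*x).
Apply the initial conditions: u(0) = -1/27 + C1 = 1 and u'(0) = -1/3 + 3*C1 + 3*C2 = 4. Solving gives C1 = 28/27, C2 = 11/27.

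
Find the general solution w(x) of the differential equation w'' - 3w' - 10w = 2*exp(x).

Characteristic equation r² - 3r - 10 = 0 factors as (r + 2)(r - 5) = 0, so r = -2, 5.
Hence w_h = C1*exp(-2*x) + C2*exp(5*x).
Try w_p = A*exp(x). Substituting into the equation and dividing by exp(x) gives A = -1/6, so w_p = -exp(x)/6.

w = -exp(x)/6 + C1*exp(-2*x) + C2*exp(5*x)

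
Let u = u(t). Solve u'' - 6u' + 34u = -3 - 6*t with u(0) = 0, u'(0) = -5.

u = -69/578 - 3*t/17 - 599*exp(3*t)*sin(5*t)/578 + 69*cos(5*t)*exp(3*t)/578

Characteristic equation r² - 6r + 34 = 0 has discriminant (-6)² - 4·(34) = -100 < 0, so r = 3 ± 5i.
Hence u_h = C1*cos(5*t)*exp(3*t) + C2*exp(3*t)*sin(5*t).
For the particular solution try u_p = A0 + A1*t. Substituting and matching coefficients of each power of t gives A0 = -69/578, A1 = -3/17, so u_p = -69/578 - 3*t/17.
General solution: u = -69/578 - 3*t/17 + C1*cos(5*t)*exp(3*t) + C2*exp(3*t)*sin(5*t).
Apply the initial conditions: u(0) = -69/578 + C1 = 0 and u'(0) = -3/17 + 3*C1 + 5*C2 = -5. Solving gives C1 = 69/578, C2 = -599/578.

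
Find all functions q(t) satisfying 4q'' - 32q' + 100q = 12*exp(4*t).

q = exp(4*t)/3 + C1*cos(3*t)*exp(4*t) + C2*exp(4*t)*sin(3*t)

Divide through by 4: q'' - 8q' + 25q = 3*exp(4*t).
Characteristic equation r² - 8r + 25 = 0 has discriminant (-8)² - 4·(25) = -36 < 0, so r = 4 ± 3i.
Hence q_h = C1*cos(3*t)*exp(4*t) + C2*exp(4*t)*sin(3*t).
Try q_p = A*exp(4*t). Substituting into the equation and dividing by exp(4*t) gives A = 1/3, so q_p = exp(4*t)/3.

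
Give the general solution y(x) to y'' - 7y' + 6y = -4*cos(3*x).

Characteristic equation r² - 7r + 6 = 0 factors as (r - 6)(r - 1) = 0, so r = 6, 1.
Hence y_h = C1*exp(6*x) + C2*exp(x).
Try y_p = A*cos(3*x) + B*sin(3*x). Substituting and equating the coefficients of cos(3x) and sin(3x) gives A = 2/75, B = 14/75, so y_p = 2*cos(3*x)/75 + 14*sin(3*x)/75.

y = 2*cos(3*x)/75 + 14*sin(3*x)/75 + C1*exp(6*x) + C2*exp(x)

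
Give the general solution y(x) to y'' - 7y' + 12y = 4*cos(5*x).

Characteristic equation r² - 7r + 12 = 0 factors as (r - 3)(r - 4) = 0, so r = 3, 4.
Hence y_h = C1*exp(3*x) + C2*exp(4*x).
Try y_p = A*cos(5*x) + B*sin(5*x). Substituting and equating the coefficients of cos(5x) and sin(5x) gives A = -26/697, B = -70/697, so y_p = -70*sin(5*x)/697 - 26*cos(5*x)/697.

y = -70*sin(5*x)/697 - 26*cos(5*x)/697 + C1*exp(3*x) + C2*exp(4*x)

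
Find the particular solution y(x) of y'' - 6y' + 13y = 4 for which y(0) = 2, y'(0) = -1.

Characteristic equation r² - 6r + 13 = 0 has discriminant (-6)² - 4·(13) = -16 < 0, so r = 3 ± 2i.
Hence y_h = C1*cos(2*x)*exp(3*x) + C2*exp(3*x)*sin(2*x).
For the particular solution try y_p = A0. Substituting and matching coefficients of each power of x gives A0 = 4/13, so y_p = 4/13.
General solution: y = 4/13 + C1*cos(2*x)*exp(3*x) + C2*exp(3*x)*sin(2*x).
Apply the initial conditions: y(0) = 4/13 + C1 = 2 and y'(0) = 2*C2 + 3*C1 = -1. Solving gives C1 = 22/13, C2 = -79/26.

y = 4/13 - 79*exp(3*x)*sin(2*x)/26 + 22*cos(2*x)*exp(3*x)/13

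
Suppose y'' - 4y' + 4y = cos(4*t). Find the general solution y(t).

y = -3*cos(4*t)/100 - sin(4*t)/25 + C1*exp(2*t) + C2*t*exp(2*t)

Characteristic equation r² - 4r + 4 = 0 has discriminant (-4)² - 4·(4) = 0, so r = 2 is a repeated root.
Hence y_h = (C1 + C2*t)*exp(2*t).
Try y_p = A*cos(4*t) + B*sin(4*t). Substituting and equating the coefficients of cos(4t) and sin(4t) gives A = -3/100, B = -1/25, so y_p = -3*cos(4*t)/100 - sin(4*t)/25.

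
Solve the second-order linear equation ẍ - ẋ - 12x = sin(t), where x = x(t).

Characteristic equation r² - r - 12 = 0 factors as (r - 4)(r + 3) = 0, so r = 4, -3.
Hence x_h = C1*exp(4*t) + C2*exp(-3*t).
Try x_p = A*cos(t) + B*sin(t). Substituting and equating the coefficients of cos(t) and sin(t) gives A = 1/170, B = -13/170, so x_p = -13*sin(t)/170 + cos(t)/170.

x = -13*sin(t)/170 + cos(t)/170 + C1*exp(4*t) + C2*exp(-3*t)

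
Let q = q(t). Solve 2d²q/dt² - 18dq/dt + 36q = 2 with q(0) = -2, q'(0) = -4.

Divide through by 2: q'' - 9q' + 18q = 1.
Characteristic equation r² - 9r + 18 = 0 factors as (r - 6)(r - 3) = 0, so r = 6, 3.
Hence q_h = C1*exp(6*t) + C2*exp(3*t).
For the particular solution try q_p = A0. Substituting and matching coefficients of each power of t gives A0 = 1/18, so q_p = 1/18.
General solution: q = 1/18 + C1*exp(6*t) + C2*exp(3*t).
Apply the initial conditions: q(0) = 1/18 + C1 + C2 = -2 and q'(0) = 3*C2 + 6*C1 = -4. Solving gives C1 = 13/18, C2 = -25/9.

q = 1/18 - 25*exp(3*t)/9 + 13*exp(6*t)/18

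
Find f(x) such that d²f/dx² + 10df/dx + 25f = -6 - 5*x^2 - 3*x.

Characteristic equation r² + 10r + 25 = 0 has discriminant (10)² - 4·(25) = 0, so r = -5 is a repeated root.
Hence f_h = (C1 + C2*x)*exp(-5*x).
For the particular solution try f_p = A0 + A1*x + A2*x^2. Substituting and matching coefficients of each power of x gives A0 = -6/25, A1 = 1/25, A2 = -1/5, so f_p = -6/25 - x^2/5 + x/25.

f = -6/25 - x**2/5 + x/25 + C1*exp(-5*x) + C2*x*exp(-5*x)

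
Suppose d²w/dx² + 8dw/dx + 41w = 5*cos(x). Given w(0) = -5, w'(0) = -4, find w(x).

w = 5*sin(x)/208 + 25*cos(x)/208 - 5097*exp(-4*x)*sin(5*x)/1040 - 1065*cos(5*x)*exp(-4*x)/208

Characteristic equation r² + 8r + 41 = 0 has discriminant (8)² - 4·(41) = -100 < 0, so r = -4 ± 5i.
Hence w_h = C1*cos(5*x)*exp(-4*x) + C2*exp(-4*x)*sin(5*x).
Try w_p = A*cos(x) + B*sin(x). Substituting and equating the coefficients of cos(x) and sin(x) gives A = 25/208, B = 5/208, so w_p = 5*sin(x)/208 + 25*cos(x)/208.
General solution: w = 5*sin(x)/208 + 25*cos(x)/208 + C1*cos(5*x)*exp(-4*x) + C2*exp(-4*x)*sin(5*x).
Apply the initial conditions: w(0) = 25/208 + C1 = -5 and w'(0) = 5/208 - 4*C1 + 5*C2 = -4. Solving gives C1 = -1065/208, C2 = -5097/1040.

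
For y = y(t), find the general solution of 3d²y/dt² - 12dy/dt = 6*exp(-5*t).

Divide through by 3: y'' - 4y' = 2*exp(-5*t).
Characteristic equation r² - 4r = 0 factors as (r - 4)r = 0, so r = 4, 0.
Hence y_h = C1*exp(4*t) + C2.
Try y_p = A*exp(-5*t). Substituting into the equation and dividing by exp(-5*t) gives A = 2/45, so y_p = 2*exp(-5*t)/45.

y = C2 + 2*exp(-5*t)/45 + C1*exp(4*t)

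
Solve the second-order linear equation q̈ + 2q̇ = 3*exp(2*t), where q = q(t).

Characteristic equation r² + 2r = 0 factors as (r + 2)r = 0, so r = -2, 0.
Hence q_h = C1*exp(-2*t) + C2.
Try q_p = A*exp(2*t). Substituting into the equation and dividing by exp(2*t) gives A = 3/8, so q_p = 3*exp(2*t)/8.

q = C2 + 3*exp(2*t)/8 + C1*exp(-2*t)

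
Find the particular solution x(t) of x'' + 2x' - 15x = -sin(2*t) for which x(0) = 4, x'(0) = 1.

Characteristic equation r² + 2r - 15 = 0 factors as (r - 3)(r + 5) = 0, so r = 3, -5.
Hence x_h = C1*exp(3*t) + C2*exp(-5*t).
Try x_p = A*cos(2*t) + B*sin(2*t). Substituting and equating the coefficients of cos(2t) and sin(2t) gives A = 4/377, B = 19/377, so x_p = 4*cos(2*t)/377 + 19*sin(2*t)/377.
General solution: x = 4*cos(2*t)/377 + 19*sin(2*t)/377 + C1*exp(3*t) + C2*exp(-5*t).
Apply the initial conditions: x(0) = 4/377 + C1 + C2 = 4 and x'(0) = 38/377 - 5*C2 + 3*C1 = 1. Solving gives C1 = 271/104, C2 = 321/232.

x = 4*cos(2*t)/377 + 19*sin(2*t)/377 + 271*exp(3*t)/104 + 321*exp(-5*t)/232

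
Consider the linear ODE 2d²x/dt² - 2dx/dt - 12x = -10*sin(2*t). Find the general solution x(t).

x = -5*cos(2*t)/52 + 25*sin(2*t)/52 + C1*exp(-2*t) + C2*exp(3*t)

Divide through by 2: x'' - x' - 6x = -5*sin(2*t).
Characteristic equation r² - r - 6 = 0 factors as (r + 2)(r - 3) = 0, so r = -2, 3.
Hence x_h = C1*exp(-2*t) + C2*exp(3*t).
Try x_p = A*cos(2*t) + B*sin(2*t). Substituting and equating the coefficients of cos(2t) and sin(2t) gives A = -5/52, B = 25/52, so x_p = -5*cos(2*t)/52 + 25*sin(2*t)/52.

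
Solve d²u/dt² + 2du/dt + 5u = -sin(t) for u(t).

u = -sin(t)/5 + cos(t)/10 + C1*cos(2*t)*exp(-t) + C2*exp(-t)*sin(2*t)

Characteristic equation r² + 2r + 5 = 0 has discriminant (2)² - 4·(5) = -16 < 0, so r = -1 ± 2i.
Hence u_h = C1*cos(2*t)*exp(-t) + C2*exp(-t)*sin(2*t).
Try u_p = A*cos(t) + B*sin(t). Substituting and equating the coefficients of cos(t) and sin(t) gives A = 1/10, B = -1/5, so u_p = -sin(t)/5 + cos(t)/10.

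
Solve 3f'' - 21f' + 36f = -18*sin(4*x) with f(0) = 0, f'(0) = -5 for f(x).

f = -23*exp(4*x)/4 - 21*cos(4*x)/100 + 3*sin(4*x)/100 + 149*exp(3*x)/25

Divide through by 3: f'' - 7f' + 12f = -6*sin(4*x).
Characteristic equation r² - 7r + 12 = 0 factors as (r - 3)(r - 4) = 0, so r = 3, 4.
Hence f_h = C1*exp(3*x) + C2*exp(4*x).
Try f_p = A*cos(4*x) + B*sin(4*x). Substituting and equating the coefficients of cos(4x) and sin(4x) gives A = -21/100, B = 3/100, so f_p = -21*cos(4*x)/100 + 3*sin(4*x)/100.
General solution: f = -21*cos(4*x)/100 + 3*sin(4*x)/100 + C1*exp(3*x) + C2*exp(4*x).
Apply the initial conditions: f(0) = -21/100 + C1 + C2 = 0 and f'(0) = 3/25 + 3*C1 + 4*C2 = -5. Solving gives C1 = 149/25, C2 = -23/4.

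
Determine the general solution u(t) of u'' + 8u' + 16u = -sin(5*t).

Characteristic equation r² + 8r + 16 = 0 has discriminant (8)² - 4·(16) = 0, so r = -4 is a repeated root.
Hence u_h = (C1 + C2*t)*exp(-4*t).
Try u_p = A*cos(5*t) + B*sin(5*t). Substituting and equating the coefficients of cos(5t) and sin(5t) gives A = 40/1681, B = 9/1681, so u_p = 9*sin(5*t)/1681 + 40*cos(5*t)/1681.

u = 9*sin(5*t)/1681 + 40*cos(5*t)/1681 + C1*exp(-4*t) + C2*t*exp(-4*t)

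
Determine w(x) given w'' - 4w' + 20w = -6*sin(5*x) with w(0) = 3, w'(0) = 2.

w = -24*cos(5*x)/85 + 6*sin(5*x)/85 - 209*exp(2*x)*sin(4*x)/170 + 279*cos(4*x)*exp(2*x)/85

Characteristic equation r² - 4r + 20 = 0 has discriminant (-4)² - 4·(20) = -64 < 0, so r = 2 ± 4i.
Hence w_h = C1*cos(4*x)*exp(2*x) + C2*exp(2*x)*sin(4*x).
Try w_p = A*cos(5*x) + B*sin(5*x). Substituting and equating the coefficients of cos(5x) and sin(5x) gives A = -24/85, B = 6/85, so w_p = -24*cos(5*x)/85 + 6*sin(5*x)/85.
General solution: w = -24*cos(5*x)/85 + 6*sin(5*x)/85 + C1*cos(4*x)*exp(2*x) + C2*exp(2*x)*sin(4*x).
Apply the initial conditions: w(0) = -24/85 + C1 = 3 and w'(0) = 6/17 + 2*C1 + 4*C2 = 2. Solving gives C1 = 279/85, C2 = -209/170.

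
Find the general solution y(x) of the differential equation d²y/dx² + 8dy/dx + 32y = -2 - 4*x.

y = -1/32 - x/8 + C1*cos(4*x)*exp(-4*x) + C2*exp(-4*x)*sin(4*x)

Characteristic equation r² + 8r + 32 = 0 has discriminant (8)² - 4·(32) = -64 < 0, so r = -4 ± 4i.
Hence y_h = C1*cos(4*x)*exp(-4*x) + C2*exp(-4*x)*sin(4*x).
For the particular solution try y_p = A0 + A1*x. Substituting and matching coefficients of each power of x gives A0 = -1/32, A1 = -1/8, so y_p = -1/32 - x/8.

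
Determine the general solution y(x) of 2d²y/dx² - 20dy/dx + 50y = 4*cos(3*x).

Divide through by 2: y'' - 10y' + 25y = 2*cos(3*x).
Characteristic equation r² - 10r + 25 = 0 has discriminant (-10)² - 4·(25) = 0, so r = 5 is a repeated root.
Hence y_h = (C1 + C2*x)*exp(5*x).
Try y_p = A*cos(3*x) + B*sin(3*x). Substituting and equating the coefficients of cos(3x) and sin(3x) gives A = 8/289, B = -15/289, so y_p = -15*sin(3*x)/289 + 8*cos(3*x)/289.

y = -15*sin(3*x)/289 + 8*cos(3*x)/289 + C1*exp(5*x) + C2*x*exp(5*x)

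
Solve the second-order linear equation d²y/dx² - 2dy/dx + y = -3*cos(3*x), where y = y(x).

Characteristic equation r² - 2r + 1 = 0 has discriminant (-2)² - 4·(1) = 0, so r = 1 is a repeated root.
Hence y_h = (C1 + C2*x)*exp(x).
Try y_p = A*cos(3*x) + B*sin(3*x). Substituting and equating the coefficients of cos(3x) and sin(3x) gives A = 6/25, B = 9/50, so y_p = 6*cos(3*x)/25 + 9*sin(3*x)/50.

y = 6*cos(3*x)/25 + 9*sin(3*x)/50 + C1*exp(x) + C2*x*exp(x)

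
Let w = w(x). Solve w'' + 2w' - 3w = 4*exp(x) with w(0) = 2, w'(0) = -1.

w = x*exp(x) + exp(x) + exp(-3*x)

Characteristic equation r² + 2r - 3 = 0 factors as (r - 1)(r + 3) = 0, so r = 1, -3.
Hence w_h = C1*exp(x) + C2*exp(-3*x).
Since exp(x) solves the homogeneous equation (r = 1 is a root of multiplicity 1), multiply the trial by x. Try w_p = A*x*exp(x). Substituting into the equation and dividing by exp(x) gives A = 1, so w_p = x*exp(x).
General solution: w = C1*exp(x) + C2*exp(-3*x) + x*exp(x).
Apply the initial conditions: w(0) = C1 + C2 = 2 and w'(0) = 1 + C1 - 3*C2 = -1. Solving gives C1 = 1, C2 = 1.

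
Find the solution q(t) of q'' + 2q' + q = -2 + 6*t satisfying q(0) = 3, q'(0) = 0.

Characteristic equation r² + 2r + 1 = 0 has discriminant (2)² - 4·(1) = 0, so r = -1 is a repeated root.
Hence q_h = (C1 + C2*t)*exp(-t).
For the particular solution try q_p = A0 + A1*t. Substituting and matching coefficients of each power of t gives A0 = -14, A1 = 6, so q_p = -14 + 6*t.
General solution: q = -14 + 6*t + C1*exp(-t) + C2*t*exp(-t).
Apply the initial conditions: q(0) = -14 + C1 = 3 and q'(0) = 6 + C2 - C1 = 0. Solving gives C1 = 17, C2 = 11.

q = -14 + 6*t + 17*exp(-t) + 11*t*exp(-t)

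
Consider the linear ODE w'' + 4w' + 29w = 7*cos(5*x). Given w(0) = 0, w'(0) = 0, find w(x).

Characteristic equation r² + 4r + 29 = 0 has discriminant (4)² - 4·(29) = -100 < 0, so r = -2 ± 5i.
Hence w_h = C1*cos(5*x)*exp(-2*x) + C2*exp(-2*x)*sin(5*x).
Try w_p = A*cos(5*x) + B*sin(5*x). Substituting and equating the coefficients of cos(5x) and sin(5x) gives A = 7/104, B = 35/104, so w_p = 7*cos(5*x)/104 + 35*sin(5*x)/104.
General solution: w = 7*cos(5*x)/104 + 35*sin(5*x)/104 + C1*cos(5*x)*exp(-2*x) + C2*exp(-2*x)*sin(5*x).
Apply the initial conditions: w(0) = 7/104 + C1 = 0 and w'(0) = 175/104 - 2*C1 + 5*C2 = 0. Solving gives C1 = -7/104, C2 = -189/520.

w = 7*cos(5*x)/104 + 35*sin(5*x)/104 - 189*exp(-2*x)*sin(5*x)/520 - 7*cos(5*x)*exp(-2*x)/104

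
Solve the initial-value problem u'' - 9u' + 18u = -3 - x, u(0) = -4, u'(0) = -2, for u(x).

u = -7/36 - 188*exp(3*x)/27 - x/18 + 341*exp(6*x)/108

Characteristic equation r² - 9r + 18 = 0 factors as (r - 3)(r - 6) = 0, so r = 3, 6.
Hence u_h = C1*exp(3*x) + C2*exp(6*x).
For the particular solution try u_p = A0 + A1*x. Substituting and matching coefficients of each power of x gives A0 = -7/36, A1 = -1/18, so u_p = -7/36 - x/18.
General solution: u = -7/36 - x/18 + C1*exp(3*x) + C2*exp(6*x).
Apply the initial conditions: u(0) = -7/36 + C1 + C2 = -4 and u'(0) = -1/18 + 3*C1 + 6*C2 = -2. Solving gives C1 = -188/27, C2 = 341/108.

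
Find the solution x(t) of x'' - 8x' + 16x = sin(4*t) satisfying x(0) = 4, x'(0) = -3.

x = cos(4*t)/32 + 127*exp(4*t)/32 - 151*t*exp(4*t)/8

Characteristic equation r² - 8r + 16 = 0 has discriminant (-8)² - 4·(16) = 0, so r = 4 is a repeated root.
Hence x_h = (C1 + C2*t)*exp(4*t).
Try x_p = A*cos(4*t) + B*sin(4*t). Substituting and equating the coefficients of cos(4t) and sin(4t) gives A = 1/32, B = 0, so x_p = cos(4*t)/32.
General solution: x = cos(4*t)/32 + C1*exp(4*t) + C2*t*exp(4*t).
Apply the initial conditions: x(0) = 1/32 + C1 = 4 and x'(0) = C2 + 4*C1 = -3. Solving gives C1 = 127/32, C2 = -151/8.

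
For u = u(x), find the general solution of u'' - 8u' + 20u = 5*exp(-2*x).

u = exp(-2*x)/8 + C1*cos(2*x)*exp(4*x) + C2*exp(4*x)*sin(2*x)

Characteristic equation r² - 8r + 20 = 0 has discriminant (-8)² - 4·(20) = -16 < 0, so r = 4 ± 2i.
Hence u_h = C1*cos(2*x)*exp(4*x) + C2*exp(4*x)*sin(2*x).
Try u_p = A*exp(-2*x). Substituting into the equation and dividing by exp(-2*x) gives A = 1/8, so u_p = exp(-2*x)/8.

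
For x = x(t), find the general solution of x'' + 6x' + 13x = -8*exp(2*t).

Characteristic equation r² + 6r + 13 = 0 has discriminant (6)² - 4·(13) = -16 < 0, so r = -3 ± 2i.
Hence x_h = C1*cos(2*t)*exp(-3*t) + C2*exp(-3*t)*sin(2*t).
Try x_p = A*exp(2*t). Substituting into the equation and dividing by exp(2*t) gives A = -8/29, so x_p = -8*exp(2*t)/29.

x = -8*exp(2*t)/29 + C1*cos(2*t)*exp(-3*t) + C2*exp(-3*t)*sin(2*t)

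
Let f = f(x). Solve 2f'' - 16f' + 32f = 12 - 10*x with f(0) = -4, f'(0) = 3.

f = 7/32 - 135*exp(4*x)/32 - 5*x/16 + 323*x*exp(4*x)/16

Divide through by 2: f'' - 8f' + 16f = 6 - 5*x.
Characteristic equation r² - 8r + 16 = 0 has discriminant (-8)² - 4·(16) = 0, so r = 4 is a repeated root.
Hence f_h = (C1 + C2*x)*exp(4*x).
For the particular solution try f_p = A0 + A1*x. Substituting and matching coefficients of each power of x gives A0 = 7/32, A1 = -5/16, so f_p = 7/32 - 5*x/16.
General solution: f = 7/32 - 5*x/16 + C1*exp(4*x) + C2*x*exp(4*x).
Apply the initial conditions: f(0) = 7/32 + C1 = -4 and f'(0) = -5/16 + C2 + 4*C1 = 3. Solving gives C1 = -135/32, C2 = 323/16.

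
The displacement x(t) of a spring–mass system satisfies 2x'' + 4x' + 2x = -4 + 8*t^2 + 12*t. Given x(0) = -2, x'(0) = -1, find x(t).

x = 10 - 12*exp(-t) - 10*t + 4*t**2 - 3*t*exp(-t)

Divide through by 2: x'' + 2x' + x = -2 + 4*t^2 + 6*t.
Characteristic equation r² + 2r + 1 = 0 has discriminant (2)² - 4·(1) = 0, so r = -1 is a repeated root.
Hence x_h = (C1 + C2*t)*exp(-t).
For the particular solution try x_p = A0 + A1*t + A2*t^2. Substituting and matching coefficients of each power of t gives A0 = 10, A1 = -10, A2 = 4, so x_p = 10 - 10*t + 4*t^2.
General solution: x = 10 - 10*t + 4*t^2 + C1*exp(-t) + C2*t*exp(-t).
Apply the initial conditions: x(0) = 10 + C1 = -2 and x'(0) = -10 + C2 - C1 = -1. Solving gives C1 = -12, C2 = -3.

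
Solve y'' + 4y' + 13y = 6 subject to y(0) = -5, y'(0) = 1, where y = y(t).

y = 6/13 - 71*cos(3*t)*exp(-2*t)/13 - 43*exp(-2*t)*sin(3*t)/13

Characteristic equation r² + 4r + 13 = 0 has discriminant (4)² - 4·(13) = -36 < 0, so r = -2 ± 3i.
Hence y_h = C1*cos(3*t)*exp(-2*t) + C2*exp(-2*t)*sin(3*t).
For the particular solution try y_p = A0. Substituting and matching coefficients of each power of t gives A0 = 6/13, so y_p = 6/13.
General solution: y = 6/13 + C1*cos(3*t)*exp(-2*t) + C2*exp(-2*t)*sin(3*t).
Apply the initial conditions: y(0) = 6/13 + C1 = -5 and y'(0) = -2*C1 + 3*C2 = 1. Solving gives C1 = -71/13, C2 = -43/13.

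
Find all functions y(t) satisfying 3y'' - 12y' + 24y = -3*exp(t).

y = -exp(t)/5 + C1*cos(2*t)*exp(2*t) + C2*exp(2*t)*sin(2*t)

Divide through by 3: y'' - 4y' + 8y = -exp(t).
Characteristic equation r² - 4r + 8 = 0 has discriminant (-4)² - 4·(8) = -16 < 0, so r = 2 ± 2i.
Hence y_h = C1*cos(2*t)*exp(2*t) + C2*exp(2*t)*sin(2*t).
Try y_p = A*exp(t). Substituting into the equation and dividing by exp(t) gives A = -1/5, so y_p = -exp(t)/5.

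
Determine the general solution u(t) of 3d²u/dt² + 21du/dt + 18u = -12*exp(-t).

u = C1*exp(-6*t) + C2*exp(-t) - 4*t*exp(-t)/5

Divide through by 3: u'' + 7u' + 6u = -4*exp(-t).
Characteristic equation r² + 7r + 6 = 0 factors as (r + 6)(r + 1) = 0, so r = -6, -1.
Hence u_h = C1*exp(-6*t) + C2*exp(-t).
Since exp(-t) solves the homogeneous equation (r = -1 is a root of multiplicity 1), multiply the trial by t. Try u_p = A*t*exp(-t). Substituting into the equation and dividing by exp(-t) gives A = -4/5, so u_p = -4*t*exp(-t)/5.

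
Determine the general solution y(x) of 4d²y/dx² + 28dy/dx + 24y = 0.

Divide through by 4: y'' + 7y' + 6y = 0.
Characteristic equation r² + 7r + 6 = 0 factors as (r + 6)(r + 1) = 0, so r = -6, -1.
Hence y_h = C1*exp(-6*x) + C2*exp(-x).

y = C1*exp(-6*x) + C2*exp(-x)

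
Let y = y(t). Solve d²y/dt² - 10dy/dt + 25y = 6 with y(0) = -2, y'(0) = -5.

Characteristic equation r² - 10r + 25 = 0 has discriminant (-10)² - 4·(25) = 0, so r = 5 is a repeated root.
Hence y_h = (C1 + C2*t)*exp(5*t).
For the particular solution try y_p = A0. Substituting and matching coefficients of each power of t gives A0 = 6/25, so y_p = 6/25.
General solution: y = 6/25 + C1*exp(5*t) + C2*t*exp(5*t).
Apply the initial conditions: y(0) = 6/25 + C1 = -2 and y'(0) = C2 + 5*C1 = -5. Solving gives C1 = -56/25, C2 = 31/5.

y = 6/25 - 56*exp(5*t)/25 + 31*t*exp(5*t)/5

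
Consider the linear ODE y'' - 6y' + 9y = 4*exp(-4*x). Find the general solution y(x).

Characteristic equation r² - 6r + 9 = 0 has discriminant (-6)² - 4·(9) = 0, so r = 3 is a repeated root.
Hence y_h = (C1 + C2*x)*exp(3*x).
Try y_p = A*exp(-4*x). Substituting into the equation and dividing by exp(-4*x) gives A = 4/49, so y_p = 4*exp(-4*x)/49.

y = 4*exp(-4*x)/49 + C1*exp(3*x) + C2*x*exp(3*x)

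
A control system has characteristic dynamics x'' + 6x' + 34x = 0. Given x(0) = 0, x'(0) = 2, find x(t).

x = 2*exp(-3*t)*sin(5*t)/5

Characteristic equation r² + 6r + 34 = 0 has discriminant (6)² - 4·(34) = -100 < 0, so r = -3 ± 5i.
Hence x_h = C1*cos(5*t)*exp(-3*t) + C2*exp(-3*t)*sin(5*t).
Apply the initial conditions: x(0) = C1 = 0 and x'(0) = -3*C1 + 5*C2 = 2. Solving gives C1 = 0, C2 = 2/5.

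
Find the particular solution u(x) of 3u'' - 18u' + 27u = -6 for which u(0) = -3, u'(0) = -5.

Divide through by 3: u'' - 6u' + 9u = -2.
Characteristic equation r² - 6r + 9 = 0 has discriminant (-6)² - 4·(9) = 0, so r = 3 is a repeated root.
Hence u_h = (C1 + C2*x)*exp(3*x).
For the particular solution try u_p = A0. Substituting and matching coefficients of each power of x gives A0 = -2/9, so u_p = -2/9.
General solution: u = -2/9 + C1*exp(3*x) + C2*x*exp(3*x).
Apply the initial conditions: u(0) = -2/9 + C1 = -3 and u'(0) = C2 + 3*C1 = -5. Solving gives C1 = -25/9, C2 = 10/3.

u = -2/9 - 25*exp(3*x)/9 + 10*x*exp(3*x)/3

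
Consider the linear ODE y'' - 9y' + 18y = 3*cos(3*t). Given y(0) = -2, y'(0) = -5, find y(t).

Characteristic equation r² - 9r + 18 = 0 factors as (r - 6)(r - 3) = 0, so r = 6, 3.
Hence y_h = C1*exp(6*t) + C2*exp(3*t).
Try y_p = A*cos(3*t) + B*sin(3*t). Substituting and equating the coefficients of cos(3t) and sin(3t) gives A = 1/30, B = -1/10, so y_p = -sin(3*t)/10 + cos(3*t)/30.
General solution: y = -sin(3*t)/10 + cos(3*t)/30 + C1*exp(6*t) + C2*exp(3*t).
Apply the initial conditions: y(0) = 1/30 + C1 + C2 = -2 and y'(0) = -3/10 + 3*C2 + 6*C1 = -5. Solving gives C1 = 7/15, C2 = -5/2.

y = -5*exp(3*t)/2 - sin(3*t)/10 + cos(3*t)/30 + 7*exp(6*t)/15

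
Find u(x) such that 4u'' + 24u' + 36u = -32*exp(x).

u = -exp(x)/2 + C1*exp(-3*x) + C2*x*exp(-3*x)

Divide through by 4: u'' + 6u' + 9u = -8*exp(x).
Characteristic equation r² + 6r + 9 = 0 has discriminant (6)² - 4·(9) = 0, so r = -3 is a repeated root.
Hence u_h = (C1 + C2*x)*exp(-3*x).
Try u_p = A*exp(x). Substituting into the equation and dividing by exp(x) gives A = -1/2, so u_p = -exp(x)/2.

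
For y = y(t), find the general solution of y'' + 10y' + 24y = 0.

Characteristic equation r² + 10r + 24 = 0 factors as (r + 6)(r + 4) = 0, so r = -6, -4.
Hence y_h = C1*exp(-6*t) + C2*exp(-4*t).

y = C1*exp(-6*t) + C2*exp(-4*t)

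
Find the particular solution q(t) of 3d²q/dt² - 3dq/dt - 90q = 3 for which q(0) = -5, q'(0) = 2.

Divide through by 3: q'' - q' - 30q = 1.
Characteristic equation r² - r - 30 = 0 factors as (r - 6)(r + 5) = 0, so r = 6, -5.
Hence q_h = C1*exp(6*t) + C2*exp(-5*t).
For the particular solution try q_p = A0. Substituting and matching coefficients of each power of t gives A0 = -1/30, so q_p = -1/30.
General solution: q = -1/30 + C1*exp(6*t) + C2*exp(-5*t).
Apply the initial conditions: q(0) = -1/30 + C1 + C2 = -5 and q'(0) = -5*C2 + 6*C1 = 2. Solving gives C1 = -137/66, C2 = -159/55.

q = -1/30 - 159*exp(-5*t)/55 - 137*exp(6*t)/66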